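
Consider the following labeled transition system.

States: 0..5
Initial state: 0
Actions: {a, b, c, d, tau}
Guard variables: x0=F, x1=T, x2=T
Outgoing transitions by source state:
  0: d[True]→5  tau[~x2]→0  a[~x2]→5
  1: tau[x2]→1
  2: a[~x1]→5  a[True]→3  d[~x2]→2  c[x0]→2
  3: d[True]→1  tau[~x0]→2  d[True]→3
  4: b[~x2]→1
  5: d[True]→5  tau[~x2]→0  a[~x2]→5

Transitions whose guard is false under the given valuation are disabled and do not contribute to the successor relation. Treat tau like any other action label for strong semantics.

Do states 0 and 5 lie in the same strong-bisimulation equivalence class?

Compute ~ classes (split until stable):
  π0 = {{0,1,2,3,4,5}}
  π1 = {{0,5},{1},{2},{3},{4}}
Fixed point at round 2; 5 class(es).
class of 0: {0,5}; class of 5: {0,5}

Answer: BISIMILAR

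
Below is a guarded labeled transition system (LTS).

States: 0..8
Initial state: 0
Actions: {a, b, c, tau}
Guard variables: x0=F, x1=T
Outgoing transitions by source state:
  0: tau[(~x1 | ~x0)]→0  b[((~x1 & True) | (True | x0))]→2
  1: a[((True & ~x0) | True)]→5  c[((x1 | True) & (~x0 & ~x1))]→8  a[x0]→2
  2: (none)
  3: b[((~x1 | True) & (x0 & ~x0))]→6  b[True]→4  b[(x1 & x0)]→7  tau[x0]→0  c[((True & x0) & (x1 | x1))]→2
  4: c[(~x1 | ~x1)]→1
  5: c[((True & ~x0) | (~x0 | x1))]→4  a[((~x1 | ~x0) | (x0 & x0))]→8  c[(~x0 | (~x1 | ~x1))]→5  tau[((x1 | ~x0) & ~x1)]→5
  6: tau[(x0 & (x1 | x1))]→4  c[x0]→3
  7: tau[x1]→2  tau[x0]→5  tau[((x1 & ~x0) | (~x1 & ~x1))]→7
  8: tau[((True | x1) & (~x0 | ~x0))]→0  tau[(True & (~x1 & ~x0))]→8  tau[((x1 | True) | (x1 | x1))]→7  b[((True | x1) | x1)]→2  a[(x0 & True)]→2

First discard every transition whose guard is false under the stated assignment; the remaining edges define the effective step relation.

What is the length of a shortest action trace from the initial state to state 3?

Breadth-first toward 3:
  L0 = {0}
  L1 = {2}
3 never appears.

Answer: UNREACHABLE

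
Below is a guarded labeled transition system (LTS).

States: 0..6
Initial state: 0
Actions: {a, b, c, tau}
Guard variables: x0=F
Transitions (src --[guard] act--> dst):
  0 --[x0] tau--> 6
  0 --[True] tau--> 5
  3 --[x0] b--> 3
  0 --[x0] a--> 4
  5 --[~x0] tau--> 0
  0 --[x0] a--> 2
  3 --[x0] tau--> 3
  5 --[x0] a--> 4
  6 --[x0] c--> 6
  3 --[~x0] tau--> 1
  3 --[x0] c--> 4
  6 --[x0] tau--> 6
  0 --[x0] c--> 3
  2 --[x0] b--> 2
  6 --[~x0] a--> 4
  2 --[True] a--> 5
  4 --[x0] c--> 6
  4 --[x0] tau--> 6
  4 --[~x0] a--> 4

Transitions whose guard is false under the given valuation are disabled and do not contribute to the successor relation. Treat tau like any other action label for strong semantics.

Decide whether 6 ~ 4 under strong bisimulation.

Answer: BISIMILAR

Working:
Refine partition for ~:
  π0 = {{0,1,2,3,4,5,6}}
  π1 = {{0,3,5},{1},{2,4,6}}
  π2 = {{0,5},{1},{2},{3},{4,6}}
5 equivalence class(es) (converged in 3)
6∈{4,6}, 4∈{4,6}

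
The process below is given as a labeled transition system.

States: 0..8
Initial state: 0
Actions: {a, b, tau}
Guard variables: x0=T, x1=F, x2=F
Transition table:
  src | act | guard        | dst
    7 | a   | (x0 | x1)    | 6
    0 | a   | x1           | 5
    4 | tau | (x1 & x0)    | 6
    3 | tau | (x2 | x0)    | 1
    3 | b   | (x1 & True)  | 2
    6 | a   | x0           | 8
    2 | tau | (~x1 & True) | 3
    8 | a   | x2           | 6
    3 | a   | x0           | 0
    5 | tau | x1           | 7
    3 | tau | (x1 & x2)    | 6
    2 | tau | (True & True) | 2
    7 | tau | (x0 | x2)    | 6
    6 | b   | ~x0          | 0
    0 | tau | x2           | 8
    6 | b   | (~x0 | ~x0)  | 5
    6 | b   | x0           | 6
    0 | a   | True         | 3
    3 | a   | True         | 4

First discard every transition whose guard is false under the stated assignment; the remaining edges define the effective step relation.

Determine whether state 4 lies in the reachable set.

Answer: REACHABLE

Trace:
10 transition(s) survive guard evaluation.
Layer 0: {0}
Layer 1: {3}  total {0,3}
Layer 2: {1,4}  total {0,1,3,4}
R = {0,1,3,4}
Path to 4: a·a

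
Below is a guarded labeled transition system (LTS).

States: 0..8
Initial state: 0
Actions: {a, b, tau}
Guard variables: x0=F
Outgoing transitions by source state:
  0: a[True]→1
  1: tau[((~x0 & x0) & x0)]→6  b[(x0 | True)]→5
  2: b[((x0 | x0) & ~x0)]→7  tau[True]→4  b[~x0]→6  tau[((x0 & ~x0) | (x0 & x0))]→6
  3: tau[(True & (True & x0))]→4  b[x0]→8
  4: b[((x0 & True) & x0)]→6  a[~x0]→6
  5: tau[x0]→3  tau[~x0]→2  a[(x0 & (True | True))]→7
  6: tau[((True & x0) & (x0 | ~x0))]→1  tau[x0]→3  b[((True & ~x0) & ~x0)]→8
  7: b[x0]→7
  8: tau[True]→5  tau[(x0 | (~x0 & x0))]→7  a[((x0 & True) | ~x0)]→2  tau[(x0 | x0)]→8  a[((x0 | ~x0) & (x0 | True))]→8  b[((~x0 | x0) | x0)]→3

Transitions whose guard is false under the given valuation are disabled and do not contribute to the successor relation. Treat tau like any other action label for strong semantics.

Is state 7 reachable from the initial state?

11 transition(s) survive guard evaluation.
depth 0: {0}
depth 1: {1}  cumulative {0,1}
depth 2: {5}  cumulative {0,1,5}
depth 3: {2}  cumulative {0,1,2,5}
depth 4: {4,6}  cumulative {0,1,2,4,5,6}
depth 5: {8}  cumulative {0,1,2,4,5,6,8}
depth 6: {3}  cumulative {0,1,2,3,4,5,6,8}
Reach set: {0,1,2,3,4,5,6,8}

Answer: UNREACHABLE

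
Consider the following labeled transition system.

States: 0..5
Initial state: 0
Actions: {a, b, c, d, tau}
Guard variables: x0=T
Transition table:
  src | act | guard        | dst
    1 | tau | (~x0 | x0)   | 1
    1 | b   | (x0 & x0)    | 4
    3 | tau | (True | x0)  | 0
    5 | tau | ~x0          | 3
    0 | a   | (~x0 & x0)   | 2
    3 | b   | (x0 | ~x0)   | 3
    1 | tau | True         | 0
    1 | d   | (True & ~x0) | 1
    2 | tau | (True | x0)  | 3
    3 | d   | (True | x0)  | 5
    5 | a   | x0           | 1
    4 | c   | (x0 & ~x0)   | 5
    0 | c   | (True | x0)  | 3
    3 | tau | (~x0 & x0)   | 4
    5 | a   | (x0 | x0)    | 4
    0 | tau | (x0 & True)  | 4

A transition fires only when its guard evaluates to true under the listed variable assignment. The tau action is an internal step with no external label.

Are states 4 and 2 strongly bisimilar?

Refine partition for ~:
  P[0] = {{0,1,2,3,4,5}}
  P[1] = {{0},{1},{2},{3},{4},{5}}
Fixed point at round 2; 6 class(es).
4∈{4}, 2∈{2}

Answer: NOT BISIMILAR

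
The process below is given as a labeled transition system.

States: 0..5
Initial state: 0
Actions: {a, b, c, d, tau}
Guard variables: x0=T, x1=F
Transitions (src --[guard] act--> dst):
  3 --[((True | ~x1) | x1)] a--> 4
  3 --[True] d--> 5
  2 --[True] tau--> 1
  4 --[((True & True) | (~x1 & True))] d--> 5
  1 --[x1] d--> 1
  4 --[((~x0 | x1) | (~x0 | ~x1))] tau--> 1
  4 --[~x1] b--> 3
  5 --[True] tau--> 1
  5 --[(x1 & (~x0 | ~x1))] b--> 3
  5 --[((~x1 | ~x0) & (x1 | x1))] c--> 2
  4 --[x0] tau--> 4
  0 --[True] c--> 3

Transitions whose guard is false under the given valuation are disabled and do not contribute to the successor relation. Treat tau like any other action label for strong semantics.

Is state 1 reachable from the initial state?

Answer: REACHABLE

Working:
After dropping false guards: 9 live edges.
Layer 0: {0}
Layer 1: {3}  now seen {0,3}
Layer 2: {4,5}  now seen {0,3,4,5}
Layer 3: {1}  now seen {0,1,3,4,5}
Reach set: {0,1,3,4,5}
witness 1: c·a·tau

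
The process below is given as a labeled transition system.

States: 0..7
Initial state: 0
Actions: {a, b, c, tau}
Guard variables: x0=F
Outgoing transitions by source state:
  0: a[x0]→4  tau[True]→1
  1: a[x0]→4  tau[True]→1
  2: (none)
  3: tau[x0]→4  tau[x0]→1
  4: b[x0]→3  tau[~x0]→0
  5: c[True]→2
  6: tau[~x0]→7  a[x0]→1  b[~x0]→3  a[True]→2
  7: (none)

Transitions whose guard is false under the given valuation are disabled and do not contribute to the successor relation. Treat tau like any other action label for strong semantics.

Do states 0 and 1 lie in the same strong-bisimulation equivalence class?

Answer: BISIMILAR

Trace:
Bisimulation quotient by refinement:
  P[0] = {{0,1,2,3,4,5,6,7}}
  P[1] = {{0,1,4},{2,3,7},{5},{6}}
Fixed point at round 2; 4 class(es).
class of 0: {0,1,4}; class of 1: {0,1,4}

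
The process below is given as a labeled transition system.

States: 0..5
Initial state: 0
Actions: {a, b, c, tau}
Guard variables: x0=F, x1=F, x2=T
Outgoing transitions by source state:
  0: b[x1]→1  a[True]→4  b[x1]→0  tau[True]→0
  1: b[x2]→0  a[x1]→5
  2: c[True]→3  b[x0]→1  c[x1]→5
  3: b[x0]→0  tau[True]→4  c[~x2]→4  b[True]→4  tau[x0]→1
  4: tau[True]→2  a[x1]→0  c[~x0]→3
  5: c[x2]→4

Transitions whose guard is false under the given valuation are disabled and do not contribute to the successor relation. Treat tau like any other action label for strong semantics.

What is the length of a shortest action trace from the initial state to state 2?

Answer: 2

Trace:
BFS to 2:
  Layer 0: {0}
  Layer 1: {4}
  Layer 2: {2,3}
first hit 2 at d=2 via a·tau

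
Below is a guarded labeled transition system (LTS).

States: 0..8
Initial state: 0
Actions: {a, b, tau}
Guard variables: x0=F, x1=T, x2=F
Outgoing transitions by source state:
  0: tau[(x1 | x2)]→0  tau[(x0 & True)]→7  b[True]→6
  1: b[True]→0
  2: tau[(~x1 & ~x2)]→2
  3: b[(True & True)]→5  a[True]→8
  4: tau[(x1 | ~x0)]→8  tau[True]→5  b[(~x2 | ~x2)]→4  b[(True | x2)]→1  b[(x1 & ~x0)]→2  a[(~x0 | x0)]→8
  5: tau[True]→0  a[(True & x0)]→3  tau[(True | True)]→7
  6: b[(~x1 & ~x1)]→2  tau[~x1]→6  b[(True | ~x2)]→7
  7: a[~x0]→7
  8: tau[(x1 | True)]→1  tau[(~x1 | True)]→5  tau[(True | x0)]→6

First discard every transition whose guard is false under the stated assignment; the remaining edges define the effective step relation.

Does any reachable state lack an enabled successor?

R = {0,6,7}
  0: b→6  tau→0  [2 out]
  6: b→7  [1 out]
  7: a→7  [1 out]

Answer: DEADLOCK-FREE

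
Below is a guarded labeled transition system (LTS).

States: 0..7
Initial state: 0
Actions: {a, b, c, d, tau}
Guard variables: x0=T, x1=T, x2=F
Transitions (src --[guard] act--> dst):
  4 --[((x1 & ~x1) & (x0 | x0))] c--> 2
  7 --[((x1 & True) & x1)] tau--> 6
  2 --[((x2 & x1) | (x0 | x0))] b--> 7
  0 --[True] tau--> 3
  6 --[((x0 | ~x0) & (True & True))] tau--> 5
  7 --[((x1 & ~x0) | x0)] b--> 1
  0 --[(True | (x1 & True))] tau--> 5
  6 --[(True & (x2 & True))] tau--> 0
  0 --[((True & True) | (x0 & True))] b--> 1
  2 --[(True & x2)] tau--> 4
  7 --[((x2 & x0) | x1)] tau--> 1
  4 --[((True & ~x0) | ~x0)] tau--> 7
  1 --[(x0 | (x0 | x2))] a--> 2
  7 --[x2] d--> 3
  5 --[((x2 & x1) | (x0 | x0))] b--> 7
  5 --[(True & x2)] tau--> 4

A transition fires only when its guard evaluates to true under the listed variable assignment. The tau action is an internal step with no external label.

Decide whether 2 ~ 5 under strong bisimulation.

Answer: BISIMILAR

Working:
Refine partition for ~:
  π0 = {{0,1,2,3,4,5,6,7}}
  π1 = {{0,7},{1},{2,5},{3,4},{6}}
  π2 = {{0},{1},{2,5},{3,4},{6},{7}}
6 equivalence class(es) (converged in 3)
[2]={2,5}  [5]={2,5}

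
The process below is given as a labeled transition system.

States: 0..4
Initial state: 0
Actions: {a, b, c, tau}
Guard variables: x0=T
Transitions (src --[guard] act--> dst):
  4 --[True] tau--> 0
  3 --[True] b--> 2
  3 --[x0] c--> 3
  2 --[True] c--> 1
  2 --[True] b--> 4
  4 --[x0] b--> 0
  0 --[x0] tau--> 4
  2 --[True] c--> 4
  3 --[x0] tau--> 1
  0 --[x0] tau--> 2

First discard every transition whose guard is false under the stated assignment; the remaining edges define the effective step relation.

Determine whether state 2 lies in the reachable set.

After dropping false guards: 10 live edges.
Layer 0: {0}
Layer 1: {2,4}  now seen {0,2,4}
Layer 2: {1}  now seen {0,1,2,4}
Reach set: {0,1,2,4}
trace reaching 2: tau

Answer: REACHABLE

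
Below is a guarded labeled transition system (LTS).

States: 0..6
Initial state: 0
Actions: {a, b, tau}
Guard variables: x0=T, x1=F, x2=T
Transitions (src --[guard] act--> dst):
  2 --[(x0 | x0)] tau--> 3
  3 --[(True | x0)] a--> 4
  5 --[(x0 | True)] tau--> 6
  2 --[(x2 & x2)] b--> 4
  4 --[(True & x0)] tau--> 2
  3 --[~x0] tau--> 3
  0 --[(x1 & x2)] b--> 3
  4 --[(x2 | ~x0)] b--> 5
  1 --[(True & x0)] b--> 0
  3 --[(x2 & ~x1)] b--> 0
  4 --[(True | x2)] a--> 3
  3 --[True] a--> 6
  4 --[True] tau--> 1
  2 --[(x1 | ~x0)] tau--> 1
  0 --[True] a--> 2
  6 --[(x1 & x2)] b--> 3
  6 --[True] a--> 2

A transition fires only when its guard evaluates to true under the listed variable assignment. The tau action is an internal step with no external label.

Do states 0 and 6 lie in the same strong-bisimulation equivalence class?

Refine partition for ~:
  π0 = {{0,1,2,3,4,5,6}}
  π1 = {{0,6},{1},{2},{3},{4},{5}}
Fixed point at round 2; 6 class(es).
[0]={0,6}  [6]={0,6}

Answer: BISIMILAR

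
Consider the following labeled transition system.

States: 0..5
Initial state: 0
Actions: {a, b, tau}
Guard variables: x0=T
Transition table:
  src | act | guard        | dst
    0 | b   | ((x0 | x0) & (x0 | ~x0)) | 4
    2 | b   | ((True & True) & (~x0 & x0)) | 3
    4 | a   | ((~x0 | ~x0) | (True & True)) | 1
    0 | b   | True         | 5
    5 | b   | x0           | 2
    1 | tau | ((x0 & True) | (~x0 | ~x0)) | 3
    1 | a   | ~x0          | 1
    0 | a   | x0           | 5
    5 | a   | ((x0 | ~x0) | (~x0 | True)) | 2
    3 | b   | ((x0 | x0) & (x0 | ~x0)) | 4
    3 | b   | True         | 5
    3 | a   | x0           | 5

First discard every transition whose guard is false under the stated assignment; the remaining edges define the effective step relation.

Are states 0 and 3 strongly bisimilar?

Answer: BISIMILAR

Trace:
Refine partition for ~:
  π0 = {{0,1,2,3,4,5}}
  π1 = {{0,3,5},{1},{2},{4}}
  π2 = {{0,3},{1},{2},{4},{5}}
5 equivalence class(es) (converged in 3)
[0]={0,3}  [3]={0,3}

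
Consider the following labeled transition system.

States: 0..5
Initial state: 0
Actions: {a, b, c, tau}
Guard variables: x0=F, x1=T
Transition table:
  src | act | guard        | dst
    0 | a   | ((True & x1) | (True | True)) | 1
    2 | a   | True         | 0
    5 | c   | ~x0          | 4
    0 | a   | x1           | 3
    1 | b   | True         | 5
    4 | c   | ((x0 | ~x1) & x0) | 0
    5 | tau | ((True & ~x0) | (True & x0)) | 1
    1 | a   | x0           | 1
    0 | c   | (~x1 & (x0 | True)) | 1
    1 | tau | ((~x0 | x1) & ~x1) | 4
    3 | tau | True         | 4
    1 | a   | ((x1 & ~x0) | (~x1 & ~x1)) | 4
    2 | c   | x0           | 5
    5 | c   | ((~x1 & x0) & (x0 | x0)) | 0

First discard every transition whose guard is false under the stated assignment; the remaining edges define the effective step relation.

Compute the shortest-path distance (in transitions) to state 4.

Answer: 2

Analysis:
Layered search for 4:
  L0 = {0}
  L1 = {1,3}
  L2 = {4,5}
first hit 4 at d=2 via a·a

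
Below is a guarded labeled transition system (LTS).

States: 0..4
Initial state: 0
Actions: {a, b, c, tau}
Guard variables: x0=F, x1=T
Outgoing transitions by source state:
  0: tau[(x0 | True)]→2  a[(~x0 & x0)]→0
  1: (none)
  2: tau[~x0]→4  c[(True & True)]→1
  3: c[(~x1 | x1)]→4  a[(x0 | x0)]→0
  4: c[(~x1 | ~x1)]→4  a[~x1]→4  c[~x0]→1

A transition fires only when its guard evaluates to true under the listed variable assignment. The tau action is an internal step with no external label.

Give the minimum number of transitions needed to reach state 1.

Answer: 2

Working:
BFS to 1:
  L0 = {0}
  L1 = {2}
  L2 = {1,4}
depth(1)=2, e.g. tau·c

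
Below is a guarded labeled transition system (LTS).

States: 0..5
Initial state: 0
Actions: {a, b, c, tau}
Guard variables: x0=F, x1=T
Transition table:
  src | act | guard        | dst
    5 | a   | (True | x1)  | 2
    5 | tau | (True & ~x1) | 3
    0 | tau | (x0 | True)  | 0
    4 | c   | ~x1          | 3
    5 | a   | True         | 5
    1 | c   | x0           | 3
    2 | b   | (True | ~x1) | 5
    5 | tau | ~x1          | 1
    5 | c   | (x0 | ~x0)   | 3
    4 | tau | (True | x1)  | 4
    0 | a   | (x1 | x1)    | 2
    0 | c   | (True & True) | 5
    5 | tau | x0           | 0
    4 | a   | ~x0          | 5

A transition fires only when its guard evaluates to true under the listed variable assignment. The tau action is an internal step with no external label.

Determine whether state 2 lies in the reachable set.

Answer: REACHABLE

Analysis:
Guard filter leaves 9 enabled edge(s).
Layer 0: {0}
Layer 1: {2,5}  total {0,2,5}
Layer 2: {3}  total {0,2,3,5}
Reach set: {0,2,3,5}
Path to 2: a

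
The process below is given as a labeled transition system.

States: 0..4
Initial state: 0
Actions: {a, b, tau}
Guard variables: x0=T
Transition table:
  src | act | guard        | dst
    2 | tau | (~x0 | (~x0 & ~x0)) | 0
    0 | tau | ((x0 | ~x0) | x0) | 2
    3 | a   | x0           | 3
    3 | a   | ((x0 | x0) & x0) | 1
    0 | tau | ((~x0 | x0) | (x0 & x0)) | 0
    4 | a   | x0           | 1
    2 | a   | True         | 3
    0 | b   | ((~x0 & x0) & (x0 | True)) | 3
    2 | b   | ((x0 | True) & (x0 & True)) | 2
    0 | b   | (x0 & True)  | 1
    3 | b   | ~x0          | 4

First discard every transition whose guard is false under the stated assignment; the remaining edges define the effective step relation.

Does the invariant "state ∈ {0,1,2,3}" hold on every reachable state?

Allowed set {0,1,2,3}
Reach set: {0,1,2,3}
  0: ✓
  1: ✓
  2: ✓
  3: ✓

Answer: INVARIANT HOLDS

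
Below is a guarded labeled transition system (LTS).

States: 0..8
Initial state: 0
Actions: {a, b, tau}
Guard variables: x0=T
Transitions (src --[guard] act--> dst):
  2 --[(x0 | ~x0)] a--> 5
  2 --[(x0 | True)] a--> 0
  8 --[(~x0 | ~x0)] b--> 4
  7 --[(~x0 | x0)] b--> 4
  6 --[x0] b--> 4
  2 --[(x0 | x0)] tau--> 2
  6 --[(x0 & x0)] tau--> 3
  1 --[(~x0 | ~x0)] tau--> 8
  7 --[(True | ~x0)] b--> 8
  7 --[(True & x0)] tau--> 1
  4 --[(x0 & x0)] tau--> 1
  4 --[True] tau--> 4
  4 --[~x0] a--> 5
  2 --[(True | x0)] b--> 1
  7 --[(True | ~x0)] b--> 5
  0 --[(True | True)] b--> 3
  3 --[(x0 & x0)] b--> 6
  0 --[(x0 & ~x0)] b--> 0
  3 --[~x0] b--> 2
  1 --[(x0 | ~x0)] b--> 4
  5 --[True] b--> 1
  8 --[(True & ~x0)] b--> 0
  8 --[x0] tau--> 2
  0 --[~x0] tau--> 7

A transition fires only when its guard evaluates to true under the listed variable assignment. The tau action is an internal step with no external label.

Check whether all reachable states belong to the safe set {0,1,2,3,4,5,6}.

Answer: INVARIANT HOLDS

Analysis:
Safe = {0,1,2,3,4,5,6}
R = {0,1,3,4,6}
  0: safe
  1: safe
  3: safe
  4: safe
  6: safe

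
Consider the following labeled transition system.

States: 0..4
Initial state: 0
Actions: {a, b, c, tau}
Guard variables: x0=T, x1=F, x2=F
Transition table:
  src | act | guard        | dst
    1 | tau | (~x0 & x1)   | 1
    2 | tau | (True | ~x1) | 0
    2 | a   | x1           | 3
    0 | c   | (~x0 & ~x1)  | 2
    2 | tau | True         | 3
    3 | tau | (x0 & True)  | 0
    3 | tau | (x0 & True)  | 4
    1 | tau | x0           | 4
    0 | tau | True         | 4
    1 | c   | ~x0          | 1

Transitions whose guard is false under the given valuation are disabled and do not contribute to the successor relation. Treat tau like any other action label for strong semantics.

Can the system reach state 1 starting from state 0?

After dropping false guards: 6 live edges.
Layer 0: {0}
Layer 1: {4}  cumulative {0,4}
R = {0,4}

Answer: UNREACHABLE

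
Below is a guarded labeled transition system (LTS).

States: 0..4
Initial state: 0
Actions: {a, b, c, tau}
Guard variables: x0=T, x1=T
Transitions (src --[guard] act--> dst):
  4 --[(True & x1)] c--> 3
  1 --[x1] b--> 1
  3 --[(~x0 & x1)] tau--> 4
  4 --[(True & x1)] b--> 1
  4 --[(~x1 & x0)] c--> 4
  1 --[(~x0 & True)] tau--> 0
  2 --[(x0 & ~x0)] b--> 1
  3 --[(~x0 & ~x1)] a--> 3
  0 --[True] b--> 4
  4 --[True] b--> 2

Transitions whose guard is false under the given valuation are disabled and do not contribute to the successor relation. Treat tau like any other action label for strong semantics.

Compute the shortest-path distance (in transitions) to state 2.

Answer: 2

Working:
BFS to 2:
  Layer 0: {0}
  Layer 1: {4}
  Layer 2: {1,2,3}
depth(2)=2, e.g. b·b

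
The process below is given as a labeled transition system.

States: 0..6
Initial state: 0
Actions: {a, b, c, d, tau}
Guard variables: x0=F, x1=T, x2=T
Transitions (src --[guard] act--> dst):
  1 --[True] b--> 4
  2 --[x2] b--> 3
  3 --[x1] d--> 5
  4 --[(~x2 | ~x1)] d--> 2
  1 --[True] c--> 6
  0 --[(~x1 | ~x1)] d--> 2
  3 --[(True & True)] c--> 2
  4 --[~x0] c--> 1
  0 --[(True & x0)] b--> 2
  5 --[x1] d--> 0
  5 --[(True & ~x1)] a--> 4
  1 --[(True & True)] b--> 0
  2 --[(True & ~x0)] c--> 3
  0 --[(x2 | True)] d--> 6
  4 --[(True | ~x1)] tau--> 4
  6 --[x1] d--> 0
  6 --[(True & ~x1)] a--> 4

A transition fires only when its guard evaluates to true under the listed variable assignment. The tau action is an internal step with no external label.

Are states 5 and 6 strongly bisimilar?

Answer: BISIMILAR

Trace:
Bisimulation quotient by refinement:
  round 0: {{0,1,2,3,4,5,6}}
  round 1: {{0,5,6},{1,2},{3},{4}}
  round 2: {{0,5,6},{1},{2},{3},{4}}
stable after 3 split(s): 5 block(s)
class of 5: {0,5,6}; class of 6: {0,5,6}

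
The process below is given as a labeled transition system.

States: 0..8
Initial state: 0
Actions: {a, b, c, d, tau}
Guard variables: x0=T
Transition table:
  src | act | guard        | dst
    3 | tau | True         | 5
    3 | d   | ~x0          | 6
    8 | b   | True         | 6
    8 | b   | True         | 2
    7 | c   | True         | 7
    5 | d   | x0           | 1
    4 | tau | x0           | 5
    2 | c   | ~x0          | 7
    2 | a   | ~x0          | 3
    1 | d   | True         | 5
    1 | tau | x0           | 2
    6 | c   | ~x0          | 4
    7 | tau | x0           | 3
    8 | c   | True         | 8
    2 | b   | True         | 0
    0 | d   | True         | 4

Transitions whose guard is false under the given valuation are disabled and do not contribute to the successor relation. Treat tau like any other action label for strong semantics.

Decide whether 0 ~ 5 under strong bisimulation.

Refine partition for ~:
  P[0] = {{0,1,2,3,4,5,6,7,8}}
  P[1] = {{0,5},{1},{2},{3,4},{6},{7},{8}}
  P[2] = {{0},{1},{2},{3,4},{5},{6},{7},{8}}
Fixed point at round 3; 8 class(es).
0∈{0}, 5∈{5}

Answer: NOT BISIMILAR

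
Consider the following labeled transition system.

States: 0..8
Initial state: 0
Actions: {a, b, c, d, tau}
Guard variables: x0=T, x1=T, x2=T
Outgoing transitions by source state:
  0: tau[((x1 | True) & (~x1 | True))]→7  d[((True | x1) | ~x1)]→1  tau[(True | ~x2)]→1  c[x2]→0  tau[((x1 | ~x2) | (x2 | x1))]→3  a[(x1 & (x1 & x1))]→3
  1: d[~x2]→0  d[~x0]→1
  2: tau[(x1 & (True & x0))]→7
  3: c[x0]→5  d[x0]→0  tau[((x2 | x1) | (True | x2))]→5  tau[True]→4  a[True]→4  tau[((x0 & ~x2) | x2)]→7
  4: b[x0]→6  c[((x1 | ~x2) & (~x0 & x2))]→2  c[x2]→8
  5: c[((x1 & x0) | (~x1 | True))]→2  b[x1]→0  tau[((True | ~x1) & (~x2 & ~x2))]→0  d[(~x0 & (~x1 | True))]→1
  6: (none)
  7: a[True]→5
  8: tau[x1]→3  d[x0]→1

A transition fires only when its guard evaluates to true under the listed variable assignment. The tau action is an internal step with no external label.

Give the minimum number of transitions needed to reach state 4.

Layered search for 4:
  L0 = {0}
  L1 = {1,3,7}
  L2 = {4,5}
4 enters at depth 2; path a·a

Answer: 2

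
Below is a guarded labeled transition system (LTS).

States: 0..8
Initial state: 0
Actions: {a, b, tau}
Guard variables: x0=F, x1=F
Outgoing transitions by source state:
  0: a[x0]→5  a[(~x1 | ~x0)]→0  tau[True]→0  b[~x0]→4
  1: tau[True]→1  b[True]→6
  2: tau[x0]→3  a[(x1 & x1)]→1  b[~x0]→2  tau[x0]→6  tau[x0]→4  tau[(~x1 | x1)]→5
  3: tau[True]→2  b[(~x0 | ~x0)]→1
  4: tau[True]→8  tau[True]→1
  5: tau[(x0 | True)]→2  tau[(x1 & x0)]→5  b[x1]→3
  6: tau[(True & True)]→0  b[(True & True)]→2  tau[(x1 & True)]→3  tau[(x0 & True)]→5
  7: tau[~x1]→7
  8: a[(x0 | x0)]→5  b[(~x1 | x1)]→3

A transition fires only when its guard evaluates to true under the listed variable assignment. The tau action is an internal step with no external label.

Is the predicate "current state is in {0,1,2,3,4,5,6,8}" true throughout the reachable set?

Inv-set: {0,1,2,3,4,5,6,8}
R = {0,1,2,3,4,5,6,8}
  0: ✓
  1: ✓
  2: ✓
  3: ✓
  4: ✓
  5: ✓
  6: ✓
  8: ✓

Answer: INVARIANT HOLDS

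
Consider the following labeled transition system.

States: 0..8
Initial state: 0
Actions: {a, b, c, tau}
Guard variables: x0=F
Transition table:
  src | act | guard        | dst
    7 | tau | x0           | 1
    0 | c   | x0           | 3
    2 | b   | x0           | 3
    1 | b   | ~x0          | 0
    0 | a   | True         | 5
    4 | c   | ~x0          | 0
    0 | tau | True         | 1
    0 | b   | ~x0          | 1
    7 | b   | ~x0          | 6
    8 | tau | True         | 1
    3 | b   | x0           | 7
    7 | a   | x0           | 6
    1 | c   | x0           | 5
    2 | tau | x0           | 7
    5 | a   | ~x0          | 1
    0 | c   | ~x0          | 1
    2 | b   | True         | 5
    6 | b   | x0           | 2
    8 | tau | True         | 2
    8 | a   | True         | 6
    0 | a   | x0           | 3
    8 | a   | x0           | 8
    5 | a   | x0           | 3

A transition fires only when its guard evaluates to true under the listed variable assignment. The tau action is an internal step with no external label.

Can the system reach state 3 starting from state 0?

Answer: UNREACHABLE

Working:
Guard filter leaves 12 enabled edge(s).
L0 = {0}
L1 = {1,5}  now seen {0,1,5}
Reachable = {0,1,5}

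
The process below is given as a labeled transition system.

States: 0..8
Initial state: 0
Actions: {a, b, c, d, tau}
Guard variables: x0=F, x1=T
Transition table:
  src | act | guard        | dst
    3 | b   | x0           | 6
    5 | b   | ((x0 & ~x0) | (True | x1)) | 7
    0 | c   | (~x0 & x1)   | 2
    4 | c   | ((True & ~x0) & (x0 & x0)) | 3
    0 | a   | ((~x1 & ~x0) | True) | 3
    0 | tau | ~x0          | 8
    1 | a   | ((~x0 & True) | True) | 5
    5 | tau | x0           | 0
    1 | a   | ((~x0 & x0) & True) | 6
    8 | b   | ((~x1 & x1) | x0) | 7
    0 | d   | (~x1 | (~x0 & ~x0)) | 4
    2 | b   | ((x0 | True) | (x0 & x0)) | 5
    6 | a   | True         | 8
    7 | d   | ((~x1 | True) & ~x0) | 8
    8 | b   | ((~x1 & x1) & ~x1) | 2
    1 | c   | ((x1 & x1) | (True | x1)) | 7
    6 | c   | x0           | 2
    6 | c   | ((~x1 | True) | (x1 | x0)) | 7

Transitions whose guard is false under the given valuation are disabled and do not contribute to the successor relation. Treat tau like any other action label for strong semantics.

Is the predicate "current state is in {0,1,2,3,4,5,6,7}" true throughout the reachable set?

Answer: INVARIANT VIOLATED at state 8

Working:
Allowed set {0,1,2,3,4,5,6,7}
Reach set: {0,2,3,4,5,7,8}
  0: ✓
  2: ✓
  3: ✓
  4: ✓
  5: ✓
  7: ✓
  8: ✗ unsafe
reach 8 via tau — violates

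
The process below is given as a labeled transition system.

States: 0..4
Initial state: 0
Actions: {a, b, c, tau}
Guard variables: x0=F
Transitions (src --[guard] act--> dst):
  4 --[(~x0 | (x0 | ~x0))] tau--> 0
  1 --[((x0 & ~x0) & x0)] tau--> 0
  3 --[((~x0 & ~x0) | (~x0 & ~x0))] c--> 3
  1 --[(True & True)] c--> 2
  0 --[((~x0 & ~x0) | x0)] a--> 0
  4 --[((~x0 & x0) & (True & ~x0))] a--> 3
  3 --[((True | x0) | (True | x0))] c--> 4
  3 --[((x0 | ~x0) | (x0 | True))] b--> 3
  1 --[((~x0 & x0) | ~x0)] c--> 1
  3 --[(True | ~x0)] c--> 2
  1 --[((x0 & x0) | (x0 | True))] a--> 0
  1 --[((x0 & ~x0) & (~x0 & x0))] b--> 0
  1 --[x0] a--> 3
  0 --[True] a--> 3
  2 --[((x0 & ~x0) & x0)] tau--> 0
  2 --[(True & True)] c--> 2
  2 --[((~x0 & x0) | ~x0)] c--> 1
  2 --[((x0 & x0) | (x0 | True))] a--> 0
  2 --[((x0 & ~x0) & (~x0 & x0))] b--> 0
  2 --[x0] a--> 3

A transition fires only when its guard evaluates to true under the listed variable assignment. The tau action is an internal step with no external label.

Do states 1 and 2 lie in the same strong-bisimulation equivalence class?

Answer: BISIMILAR

Working:
Compute ~ classes (split until stable):
  round 0: {{0,1,2,3,4}}
  round 1: {{0},{1,2},{3},{4}}
4 equivalence class(es) (converged in 2)
[1]={1,2}  [2]={1,2}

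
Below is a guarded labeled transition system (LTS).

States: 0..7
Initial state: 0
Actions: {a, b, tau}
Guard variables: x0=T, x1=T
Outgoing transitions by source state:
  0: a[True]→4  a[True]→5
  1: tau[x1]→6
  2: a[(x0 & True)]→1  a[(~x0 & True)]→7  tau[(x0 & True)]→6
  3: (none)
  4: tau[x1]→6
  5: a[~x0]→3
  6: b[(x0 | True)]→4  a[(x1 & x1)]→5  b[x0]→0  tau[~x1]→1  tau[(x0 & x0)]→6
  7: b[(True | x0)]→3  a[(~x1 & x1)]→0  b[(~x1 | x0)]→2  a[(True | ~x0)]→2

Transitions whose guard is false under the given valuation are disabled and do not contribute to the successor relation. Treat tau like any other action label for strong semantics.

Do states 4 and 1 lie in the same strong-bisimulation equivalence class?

Answer: BISIMILAR

Working:
Compute ~ classes (split until stable):
  round 0: {{0,1,2,3,4,5,6,7}}
  round 1: {{0},{1,4},{2},{3,5},{6},{7}}
Fixed point at round 2; 6 class(es).
4∈{1,4}, 1∈{1,4}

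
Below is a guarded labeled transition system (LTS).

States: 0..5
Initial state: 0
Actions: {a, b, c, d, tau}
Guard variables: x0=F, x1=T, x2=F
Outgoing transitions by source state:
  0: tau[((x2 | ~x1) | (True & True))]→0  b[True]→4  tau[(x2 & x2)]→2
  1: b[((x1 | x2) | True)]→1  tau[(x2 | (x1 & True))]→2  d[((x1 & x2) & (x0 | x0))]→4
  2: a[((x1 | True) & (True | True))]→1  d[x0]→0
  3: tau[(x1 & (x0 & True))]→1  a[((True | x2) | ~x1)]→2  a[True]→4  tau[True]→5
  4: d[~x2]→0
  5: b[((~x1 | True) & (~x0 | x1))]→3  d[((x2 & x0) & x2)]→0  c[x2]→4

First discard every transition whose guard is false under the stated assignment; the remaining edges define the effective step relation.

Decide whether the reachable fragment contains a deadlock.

Answer: DEADLOCK-FREE

Analysis:
Reachable = {0,4}
  0: b→4  tau→0  [deg 2]
  4: d→0  [deg 1]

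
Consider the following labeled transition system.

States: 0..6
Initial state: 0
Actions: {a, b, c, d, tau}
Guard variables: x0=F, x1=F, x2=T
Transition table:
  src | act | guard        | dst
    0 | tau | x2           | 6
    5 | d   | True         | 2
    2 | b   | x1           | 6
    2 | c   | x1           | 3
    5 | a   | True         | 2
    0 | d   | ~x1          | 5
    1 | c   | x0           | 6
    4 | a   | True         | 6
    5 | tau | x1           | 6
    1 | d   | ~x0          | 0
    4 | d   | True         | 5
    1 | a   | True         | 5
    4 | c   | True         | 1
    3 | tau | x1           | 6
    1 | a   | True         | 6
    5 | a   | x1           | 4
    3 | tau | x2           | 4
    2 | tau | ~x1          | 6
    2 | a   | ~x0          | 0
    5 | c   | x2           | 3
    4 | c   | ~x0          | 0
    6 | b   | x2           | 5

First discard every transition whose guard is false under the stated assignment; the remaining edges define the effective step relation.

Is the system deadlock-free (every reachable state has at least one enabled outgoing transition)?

R = {0,1,2,3,4,5,6}
  0: d→5  tau→6  [2 exit(s)]
  1: a→5  a→6  d→0  [3 exit(s)]
  2: a→0  tau→6  [2 exit(s)]
  3: tau→4  [1 exit(s)]
  4: a→6  c→0  c→1  d→5  [4 exit(s)]
  5: a→2  c→3  d→2  [3 exit(s)]
  6: b→5  [1 exit(s)]

Answer: DEADLOCK-FREE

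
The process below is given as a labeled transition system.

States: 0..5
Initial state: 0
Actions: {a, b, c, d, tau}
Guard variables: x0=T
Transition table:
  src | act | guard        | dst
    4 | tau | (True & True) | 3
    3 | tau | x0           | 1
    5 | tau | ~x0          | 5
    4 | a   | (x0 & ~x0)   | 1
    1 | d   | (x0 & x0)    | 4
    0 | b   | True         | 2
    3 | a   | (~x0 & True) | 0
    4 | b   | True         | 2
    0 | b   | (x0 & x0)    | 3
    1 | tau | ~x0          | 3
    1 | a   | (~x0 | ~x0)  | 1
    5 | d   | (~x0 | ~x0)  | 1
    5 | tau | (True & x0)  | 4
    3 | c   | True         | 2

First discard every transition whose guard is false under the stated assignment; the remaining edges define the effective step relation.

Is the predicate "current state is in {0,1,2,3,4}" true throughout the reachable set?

Answer: INVARIANT HOLDS

Working:
Allowed set {0,1,2,3,4}
R = {0,1,2,3,4}
  0: ✓
  1: ✓
  2: ✓
  3: ✓
  4: ✓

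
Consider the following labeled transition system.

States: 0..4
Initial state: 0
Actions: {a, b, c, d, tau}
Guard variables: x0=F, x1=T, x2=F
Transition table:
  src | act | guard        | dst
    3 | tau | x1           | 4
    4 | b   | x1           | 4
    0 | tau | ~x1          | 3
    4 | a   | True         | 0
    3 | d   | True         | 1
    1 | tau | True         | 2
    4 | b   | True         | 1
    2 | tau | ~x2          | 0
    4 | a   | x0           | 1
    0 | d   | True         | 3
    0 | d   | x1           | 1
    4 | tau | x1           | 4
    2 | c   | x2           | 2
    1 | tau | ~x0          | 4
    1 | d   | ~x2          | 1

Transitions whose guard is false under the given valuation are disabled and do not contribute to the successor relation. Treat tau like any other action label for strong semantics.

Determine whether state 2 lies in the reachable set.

Answer: REACHABLE

Working:
12 transition(s) survive guard evaluation.
depth 0: {0}
depth 1: {1,3}  now seen {0,1,3}
depth 2: {2,4}  now seen {0,1,2,3,4}
R = {0,1,2,3,4}
trace reaching 2: d·tau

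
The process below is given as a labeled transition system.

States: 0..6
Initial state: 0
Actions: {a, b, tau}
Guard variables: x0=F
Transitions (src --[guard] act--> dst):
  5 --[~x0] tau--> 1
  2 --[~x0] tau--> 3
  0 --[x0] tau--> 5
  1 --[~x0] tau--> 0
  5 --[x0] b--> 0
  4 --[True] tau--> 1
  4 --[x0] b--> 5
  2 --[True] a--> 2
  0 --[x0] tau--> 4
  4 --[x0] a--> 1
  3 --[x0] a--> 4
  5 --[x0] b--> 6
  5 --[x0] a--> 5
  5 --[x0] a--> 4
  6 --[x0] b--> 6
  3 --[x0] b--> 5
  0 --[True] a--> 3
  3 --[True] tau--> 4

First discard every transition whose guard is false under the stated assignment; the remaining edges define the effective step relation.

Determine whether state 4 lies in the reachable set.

Answer: REACHABLE

Analysis:
7 transition(s) survive guard evaluation.
depth 0: {0}
depth 1: {3}  now seen {0,3}
depth 2: {4}  now seen {0,3,4}
depth 3: {1}  now seen {0,1,3,4}
Reach set: {0,1,3,4}
trace reaching 4: a·tau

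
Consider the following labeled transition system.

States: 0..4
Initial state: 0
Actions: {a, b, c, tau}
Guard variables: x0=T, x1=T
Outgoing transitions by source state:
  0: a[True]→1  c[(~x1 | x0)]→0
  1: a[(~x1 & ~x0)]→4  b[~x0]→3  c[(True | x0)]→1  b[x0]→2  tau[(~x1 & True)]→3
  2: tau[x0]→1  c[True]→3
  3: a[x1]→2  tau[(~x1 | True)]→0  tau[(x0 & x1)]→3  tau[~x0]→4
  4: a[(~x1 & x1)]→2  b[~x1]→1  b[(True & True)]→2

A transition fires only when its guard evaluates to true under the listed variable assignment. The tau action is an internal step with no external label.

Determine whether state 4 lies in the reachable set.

Answer: UNREACHABLE

Analysis:
10 transition(s) survive guard evaluation.
Layer 0: {0}
Layer 1: {1}  total {0,1}
Layer 2: {2}  total {0,1,2}
Layer 3: {3}  total {0,1,2,3}
R = {0,1,2,3}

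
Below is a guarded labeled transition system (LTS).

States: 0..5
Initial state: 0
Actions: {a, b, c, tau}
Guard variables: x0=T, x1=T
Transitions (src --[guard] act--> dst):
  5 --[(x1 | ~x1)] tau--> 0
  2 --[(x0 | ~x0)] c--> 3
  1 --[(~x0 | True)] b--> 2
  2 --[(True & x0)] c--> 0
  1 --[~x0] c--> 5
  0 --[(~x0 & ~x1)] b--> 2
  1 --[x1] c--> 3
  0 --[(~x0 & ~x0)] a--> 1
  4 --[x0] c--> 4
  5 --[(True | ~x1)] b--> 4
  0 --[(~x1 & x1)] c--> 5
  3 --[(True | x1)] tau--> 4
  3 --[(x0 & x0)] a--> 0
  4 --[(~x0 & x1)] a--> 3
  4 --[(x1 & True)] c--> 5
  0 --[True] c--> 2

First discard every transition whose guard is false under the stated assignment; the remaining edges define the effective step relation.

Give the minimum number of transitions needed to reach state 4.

Breadth-first toward 4:
  depth 0: {0}
  depth 1: {2}
  depth 2: {3}
  depth 3: {4}
4 enters at depth 3; path c·c·tau

Answer: 3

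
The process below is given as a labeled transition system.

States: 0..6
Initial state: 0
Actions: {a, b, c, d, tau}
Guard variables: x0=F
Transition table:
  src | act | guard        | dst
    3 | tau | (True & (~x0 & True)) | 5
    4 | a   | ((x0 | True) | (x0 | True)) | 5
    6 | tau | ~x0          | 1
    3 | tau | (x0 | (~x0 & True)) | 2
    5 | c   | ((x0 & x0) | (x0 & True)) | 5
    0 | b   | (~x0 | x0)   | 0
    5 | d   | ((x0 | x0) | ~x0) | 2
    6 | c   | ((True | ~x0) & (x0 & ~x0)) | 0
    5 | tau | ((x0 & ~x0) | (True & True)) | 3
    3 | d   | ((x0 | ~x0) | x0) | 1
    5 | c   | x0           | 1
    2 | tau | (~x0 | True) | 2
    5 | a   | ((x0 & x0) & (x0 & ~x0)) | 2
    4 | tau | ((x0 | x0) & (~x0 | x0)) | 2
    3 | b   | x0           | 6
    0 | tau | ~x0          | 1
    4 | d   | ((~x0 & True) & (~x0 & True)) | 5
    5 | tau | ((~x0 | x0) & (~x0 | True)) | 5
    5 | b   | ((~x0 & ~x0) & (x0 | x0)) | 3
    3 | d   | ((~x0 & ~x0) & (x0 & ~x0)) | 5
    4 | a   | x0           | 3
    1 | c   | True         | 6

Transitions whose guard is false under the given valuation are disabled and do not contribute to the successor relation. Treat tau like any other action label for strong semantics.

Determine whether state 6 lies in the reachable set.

After dropping false guards: 13 live edges.
depth 0: {0}
depth 1: {1}  total {0,1}
depth 2: {6}  total {0,1,6}
R = {0,1,6}
trace reaching 6: tau·c

Answer: REACHABLE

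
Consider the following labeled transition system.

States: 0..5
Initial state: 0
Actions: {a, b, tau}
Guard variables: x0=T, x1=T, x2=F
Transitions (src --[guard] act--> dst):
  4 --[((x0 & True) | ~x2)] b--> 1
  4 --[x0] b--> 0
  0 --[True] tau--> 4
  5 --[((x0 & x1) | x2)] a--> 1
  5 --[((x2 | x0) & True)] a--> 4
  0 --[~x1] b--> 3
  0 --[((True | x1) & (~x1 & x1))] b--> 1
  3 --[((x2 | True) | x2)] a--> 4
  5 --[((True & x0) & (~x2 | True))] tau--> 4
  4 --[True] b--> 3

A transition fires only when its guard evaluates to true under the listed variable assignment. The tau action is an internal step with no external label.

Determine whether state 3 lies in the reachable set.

Answer: REACHABLE

Analysis:
After dropping false guards: 8 live edges.
L0 = {0}
L1 = {4}  cumulative {0,4}
L2 = {1,3}  cumulative {0,1,3,4}
Reach set: {0,1,3,4}
Path to 3: tau·b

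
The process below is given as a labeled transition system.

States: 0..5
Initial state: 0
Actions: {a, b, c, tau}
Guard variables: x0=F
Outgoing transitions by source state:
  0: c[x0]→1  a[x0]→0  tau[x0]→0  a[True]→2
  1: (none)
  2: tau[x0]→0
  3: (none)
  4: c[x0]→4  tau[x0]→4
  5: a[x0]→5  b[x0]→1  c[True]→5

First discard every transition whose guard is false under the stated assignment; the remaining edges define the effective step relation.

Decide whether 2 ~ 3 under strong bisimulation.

Bisimulation quotient by refinement:
  π0 = {{0,1,2,3,4,5}}
  π1 = {{0},{1,2,3,4},{5}}
Fixed point at round 2; 3 class(es).
2∈{1,2,3,4}, 3∈{1,2,3,4}

Answer: BISIMILAR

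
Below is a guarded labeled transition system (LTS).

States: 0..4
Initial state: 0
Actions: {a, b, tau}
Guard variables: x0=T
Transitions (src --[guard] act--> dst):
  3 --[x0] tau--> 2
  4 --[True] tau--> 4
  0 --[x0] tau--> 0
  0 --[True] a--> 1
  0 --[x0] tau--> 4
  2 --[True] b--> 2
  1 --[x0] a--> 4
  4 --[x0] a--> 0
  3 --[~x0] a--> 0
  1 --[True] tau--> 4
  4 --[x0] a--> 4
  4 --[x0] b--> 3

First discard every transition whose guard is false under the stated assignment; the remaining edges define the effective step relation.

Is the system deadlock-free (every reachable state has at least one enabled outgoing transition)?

R = {0,1,2,3,4}
  0: a→1  tau→0  tau→4  [3 exit(s)]
  1: a→4  tau→4  [2 exit(s)]
  2: b→2  [1 exit(s)]
  3: tau→2  [1 exit(s)]
  4: a→0  a→4  b→3  tau→4  [4 exit(s)]

Answer: DEADLOCK-FREE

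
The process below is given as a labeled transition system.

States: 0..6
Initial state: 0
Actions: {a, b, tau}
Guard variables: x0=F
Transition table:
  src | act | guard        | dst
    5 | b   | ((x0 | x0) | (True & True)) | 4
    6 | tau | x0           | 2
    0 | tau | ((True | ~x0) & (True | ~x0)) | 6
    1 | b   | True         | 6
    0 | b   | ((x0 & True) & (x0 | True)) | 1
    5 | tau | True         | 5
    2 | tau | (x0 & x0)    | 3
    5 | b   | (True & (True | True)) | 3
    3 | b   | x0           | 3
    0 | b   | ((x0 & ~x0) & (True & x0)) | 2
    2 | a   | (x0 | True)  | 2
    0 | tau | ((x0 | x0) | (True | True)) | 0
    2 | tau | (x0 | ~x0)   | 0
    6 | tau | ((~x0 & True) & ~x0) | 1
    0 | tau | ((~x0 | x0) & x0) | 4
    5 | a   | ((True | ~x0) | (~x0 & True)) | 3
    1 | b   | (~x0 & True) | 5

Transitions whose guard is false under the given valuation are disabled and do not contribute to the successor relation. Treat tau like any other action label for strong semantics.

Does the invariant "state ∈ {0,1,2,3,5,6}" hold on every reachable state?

Answer: INVARIANT VIOLATED at state 4

Trace:
Allowed set {0,1,2,3,5,6}
Reach set: {0,1,3,4,5,6}
  0: ✓
  1: ✓
  3: ✓
  4: outside
  5: ✓
  6: ✓
witness against invariant: tau·tau·b·b → 4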